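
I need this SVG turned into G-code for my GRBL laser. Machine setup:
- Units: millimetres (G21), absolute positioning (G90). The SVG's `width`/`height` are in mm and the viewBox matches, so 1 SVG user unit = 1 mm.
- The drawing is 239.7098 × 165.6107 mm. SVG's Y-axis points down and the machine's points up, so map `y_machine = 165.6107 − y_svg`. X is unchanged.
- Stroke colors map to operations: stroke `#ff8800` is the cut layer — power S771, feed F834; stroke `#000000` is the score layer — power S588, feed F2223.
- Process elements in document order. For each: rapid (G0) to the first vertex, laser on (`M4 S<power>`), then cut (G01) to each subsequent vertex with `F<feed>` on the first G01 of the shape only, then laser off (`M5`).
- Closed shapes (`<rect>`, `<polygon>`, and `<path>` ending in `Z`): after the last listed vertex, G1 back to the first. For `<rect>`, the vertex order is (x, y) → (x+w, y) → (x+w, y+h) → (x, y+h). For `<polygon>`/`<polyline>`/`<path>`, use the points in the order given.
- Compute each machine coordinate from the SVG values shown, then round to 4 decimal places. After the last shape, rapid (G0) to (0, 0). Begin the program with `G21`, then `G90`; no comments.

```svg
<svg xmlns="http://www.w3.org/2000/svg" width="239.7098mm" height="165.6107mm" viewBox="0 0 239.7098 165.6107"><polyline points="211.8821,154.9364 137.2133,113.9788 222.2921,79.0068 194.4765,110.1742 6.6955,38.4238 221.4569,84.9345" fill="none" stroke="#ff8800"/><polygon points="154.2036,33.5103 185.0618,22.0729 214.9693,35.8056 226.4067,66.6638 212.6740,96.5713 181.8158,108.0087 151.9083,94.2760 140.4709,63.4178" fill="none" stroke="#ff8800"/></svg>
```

G21
G90
G0 X211.8821 Y10.6743
M4 S771
G01 X137.2133 Y51.6319 F834
G01 X222.2921 Y86.6039
G01 X194.4765 Y55.4365
G01 X6.6955 Y127.1869
G01 X221.4569 Y80.6762
M5
G0 X154.2036 Y132.1004
M4 S771
G01 X185.0618 Y143.5378 F834
G01 X214.9693 Y129.8051
G01 X226.4067 Y98.9469
G01 X212.6740 Y69.0394
G01 X181.8158 Y57.6020
G01 X151.9083 Y71.3347
G01 X140.4709 Y102.1929
G01 X154.2036 Y132.1004
M5
G0 X0.0000 Y0.0000

1 u = 1 mm; y_m = 165.6107 − y.

[1] `<polyline>` open polyline, #ff8800→cut S771 F834: (211.8821,10.6743) → (137.2133,51.6319) → (222.2921,86.6039) → (194.4765,55.4365) → (6.6955,127.1869) → (221.4569,80.6762)

[2] `<polygon>` regular polygon, #ff8800→cut S771 F834: (154.2036,132.1004) → (185.0618,143.5378) → (214.9693,129.8051) → (226.4067,98.9469) → (212.6740,69.0394) → (181.8158,57.6020) → (151.9083,71.3347) → (140.4709,102.1929) → (154.2036,132.1004) (closed)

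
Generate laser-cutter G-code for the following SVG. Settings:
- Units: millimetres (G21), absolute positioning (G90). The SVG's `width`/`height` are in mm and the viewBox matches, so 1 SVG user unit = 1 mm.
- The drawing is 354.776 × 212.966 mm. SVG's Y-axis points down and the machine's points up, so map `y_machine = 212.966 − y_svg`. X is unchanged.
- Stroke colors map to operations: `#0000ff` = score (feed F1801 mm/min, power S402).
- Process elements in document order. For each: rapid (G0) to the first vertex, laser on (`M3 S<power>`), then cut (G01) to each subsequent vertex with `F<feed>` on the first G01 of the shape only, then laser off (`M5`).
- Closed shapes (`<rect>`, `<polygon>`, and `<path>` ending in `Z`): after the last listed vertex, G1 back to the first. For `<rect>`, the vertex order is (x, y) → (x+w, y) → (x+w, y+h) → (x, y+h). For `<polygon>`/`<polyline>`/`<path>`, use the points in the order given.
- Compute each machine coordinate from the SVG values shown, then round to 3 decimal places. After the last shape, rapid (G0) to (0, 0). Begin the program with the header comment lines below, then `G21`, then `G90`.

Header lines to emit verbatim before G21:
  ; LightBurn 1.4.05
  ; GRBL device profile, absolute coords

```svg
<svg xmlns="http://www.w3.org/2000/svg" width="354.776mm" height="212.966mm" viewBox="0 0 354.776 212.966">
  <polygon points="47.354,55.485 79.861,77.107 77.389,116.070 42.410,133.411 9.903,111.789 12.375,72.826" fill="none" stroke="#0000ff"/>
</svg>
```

Since the viewBox matches the mm dimensions, user units are millimetres directly. The only transform is the Y-flip y_m = 212.966 − y_svg.

Shape 1 is a regular polygon drawn with `<polygon>`. Its stroke #0000ff means score at S402, F1801. After flipping Y the toolpath is (47.354,157.481) → (79.861,135.859) → (77.389,96.896) → (42.410,79.555) → (9.903,101.177) → (12.375,140.140) → (47.354,157.481), returning to the start.

; LightBurn 1.4.05
; GRBL device profile, absolute coords
G21
G90
G0 X47.354 Y157.481
M3 S402
G01 X79.861 Y135.859 F1801
G01 X77.389 Y96.896
G01 X42.410 Y79.555
G01 X9.903 Y101.177
G01 X12.375 Y140.140
G01 X47.354 Y157.481
M5
G0 X0.000 Y0.000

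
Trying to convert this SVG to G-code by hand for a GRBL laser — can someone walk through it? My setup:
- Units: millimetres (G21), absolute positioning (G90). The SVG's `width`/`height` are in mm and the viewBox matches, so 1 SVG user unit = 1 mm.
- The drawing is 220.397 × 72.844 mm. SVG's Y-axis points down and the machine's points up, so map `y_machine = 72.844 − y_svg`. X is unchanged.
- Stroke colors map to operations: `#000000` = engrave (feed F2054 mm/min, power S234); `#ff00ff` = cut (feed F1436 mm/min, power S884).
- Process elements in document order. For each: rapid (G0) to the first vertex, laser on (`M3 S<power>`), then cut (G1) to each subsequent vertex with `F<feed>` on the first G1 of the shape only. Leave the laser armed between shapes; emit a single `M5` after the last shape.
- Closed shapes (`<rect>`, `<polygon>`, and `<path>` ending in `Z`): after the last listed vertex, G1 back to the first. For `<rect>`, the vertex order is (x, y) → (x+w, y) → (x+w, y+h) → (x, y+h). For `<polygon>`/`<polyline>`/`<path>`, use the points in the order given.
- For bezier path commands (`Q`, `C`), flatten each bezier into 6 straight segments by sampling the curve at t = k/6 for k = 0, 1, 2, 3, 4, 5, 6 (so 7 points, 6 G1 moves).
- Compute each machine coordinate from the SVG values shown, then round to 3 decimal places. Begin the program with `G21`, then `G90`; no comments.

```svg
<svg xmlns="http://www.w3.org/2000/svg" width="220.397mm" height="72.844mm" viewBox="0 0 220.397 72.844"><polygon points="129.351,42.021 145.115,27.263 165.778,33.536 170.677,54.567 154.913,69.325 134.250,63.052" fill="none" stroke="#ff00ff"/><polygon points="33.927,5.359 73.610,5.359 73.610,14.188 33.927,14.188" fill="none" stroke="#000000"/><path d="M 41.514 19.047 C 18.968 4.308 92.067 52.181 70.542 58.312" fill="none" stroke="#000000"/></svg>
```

G21
G90
G0 X129.351 Y30.823
M3 S884
G1 X145.115 Y45.581 F1436
G1 X165.778 Y39.308
G1 X170.677 Y18.277
G1 X154.913 Y3.519
G1 X134.250 Y9.792
G1 X129.351 Y30.823
G0 X33.927 Y67.485
M3 S234
G1 X73.610 Y67.485 F2054
G1 X73.610 Y58.656
G1 X33.927 Y58.656
G1 X33.927 Y67.485
G0 X41.514 Y53.797
M3 S234
G1 X37.331 Y56.432 F2054
G1 X43.803 Y51.530
G1 X55.645 Y41.991
G1 X67.573 Y30.712
G1 X74.300 Y20.593
G1 X70.542 Y14.532
M5

1 u = 1 mm; y_m = 72.844 − y.

[1] `<polygon>` regular polygon, #ff00ff→cut S884 F1436: (129.351,30.823) → (145.115,45.581) → (165.778,39.308) → (170.677,18.277) → (154.913,3.519) → (134.250,9.792) → (129.351,30.823) (closed)

[2] `<polygon>` rectangle, #000000→engrave S234 F2054: (33.927,67.485) → (73.610,67.485) → (73.610,58.656) → (33.927,58.656) → (33.927,67.485) (closed)

[3] `<path>` cubic bezier, #000000→engrave S234 F2054: (41.514,53.797) → (37.331,56.432) → (43.803,51.530) → (55.645,41.991) → (67.573,30.712) → (74.300,20.593) → (70.542,14.532)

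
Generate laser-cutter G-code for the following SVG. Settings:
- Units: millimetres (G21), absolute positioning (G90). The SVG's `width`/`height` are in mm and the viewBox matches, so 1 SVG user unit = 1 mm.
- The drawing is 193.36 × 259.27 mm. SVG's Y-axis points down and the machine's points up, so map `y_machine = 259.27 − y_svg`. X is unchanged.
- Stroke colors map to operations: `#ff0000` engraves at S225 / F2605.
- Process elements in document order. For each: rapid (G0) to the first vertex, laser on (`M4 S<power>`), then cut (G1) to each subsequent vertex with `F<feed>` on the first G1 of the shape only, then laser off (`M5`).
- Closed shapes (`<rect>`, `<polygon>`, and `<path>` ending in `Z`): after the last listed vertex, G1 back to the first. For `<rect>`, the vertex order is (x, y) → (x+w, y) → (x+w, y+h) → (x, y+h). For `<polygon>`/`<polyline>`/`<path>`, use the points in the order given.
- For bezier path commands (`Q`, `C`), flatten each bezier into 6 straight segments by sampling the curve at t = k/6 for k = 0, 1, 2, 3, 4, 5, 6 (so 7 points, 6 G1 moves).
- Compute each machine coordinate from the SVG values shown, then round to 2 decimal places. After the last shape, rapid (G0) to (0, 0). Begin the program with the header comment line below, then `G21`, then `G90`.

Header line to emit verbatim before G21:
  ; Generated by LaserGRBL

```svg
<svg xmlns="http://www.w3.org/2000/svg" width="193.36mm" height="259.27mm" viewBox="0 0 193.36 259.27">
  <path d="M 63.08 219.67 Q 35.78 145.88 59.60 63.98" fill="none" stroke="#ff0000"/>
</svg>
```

1 u = 1 mm; y_m = 259.27 − y.

[1] `<path>` quadratic bezier, #ff0000→engrave S225 F2605: (63.08,39.60) → (55.40,64.42) → (50.56,89.69) → (48.56,115.42) → (49.40,141.59) → (53.08,168.22) → (59.60,195.29)

; Generated by LaserGRBL
G21
G90
G0 X63.08 Y39.60
M4 S225
G1 X55.40 Y64.42 F2605
G1 X50.56 Y89.69
G1 X48.56 Y115.42
G1 X49.40 Y141.59
G1 X53.08 Y168.22
G1 X59.60 Y195.29
M5
G0 X0.00 Y0.00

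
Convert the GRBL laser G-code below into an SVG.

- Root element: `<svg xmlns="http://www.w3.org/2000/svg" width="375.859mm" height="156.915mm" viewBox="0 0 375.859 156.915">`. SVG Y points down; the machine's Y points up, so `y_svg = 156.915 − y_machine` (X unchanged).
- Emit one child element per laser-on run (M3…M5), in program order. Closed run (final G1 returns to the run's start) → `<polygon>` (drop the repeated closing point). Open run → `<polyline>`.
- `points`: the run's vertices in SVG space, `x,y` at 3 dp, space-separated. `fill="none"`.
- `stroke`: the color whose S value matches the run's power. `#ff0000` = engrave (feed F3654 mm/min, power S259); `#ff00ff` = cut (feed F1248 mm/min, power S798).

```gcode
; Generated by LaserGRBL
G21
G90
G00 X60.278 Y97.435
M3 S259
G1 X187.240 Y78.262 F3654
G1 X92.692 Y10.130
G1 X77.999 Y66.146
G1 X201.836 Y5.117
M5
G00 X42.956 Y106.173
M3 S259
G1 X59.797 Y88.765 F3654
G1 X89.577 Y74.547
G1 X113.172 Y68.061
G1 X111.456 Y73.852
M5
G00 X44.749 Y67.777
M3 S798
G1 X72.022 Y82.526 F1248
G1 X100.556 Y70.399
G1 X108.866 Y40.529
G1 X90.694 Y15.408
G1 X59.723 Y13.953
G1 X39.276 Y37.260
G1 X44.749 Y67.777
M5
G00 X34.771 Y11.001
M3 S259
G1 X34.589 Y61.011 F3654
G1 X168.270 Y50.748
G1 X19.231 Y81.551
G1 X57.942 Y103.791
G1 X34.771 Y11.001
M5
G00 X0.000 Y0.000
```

<svg xmlns="http://www.w3.org/2000/svg" width="375.859mm" height="156.915mm" viewBox="0 0 375.859 156.915">
  <polyline points="60.278,59.480 187.240,78.653 92.692,146.785 77.999,90.769 201.836,151.798" fill="none" stroke="#ff0000"/>
  <polyline points="42.956,50.742 59.797,68.150 89.577,82.368 113.172,88.854 111.456,83.063" fill="none" stroke="#ff0000"/>
  <polygon points="44.749,89.138 72.022,74.389 100.556,86.516 108.866,116.386 90.694,141.507 59.723,142.962 39.276,119.655" fill="none" stroke="#ff00ff"/>
  <polygon points="34.771,145.914 34.589,95.904 168.270,106.167 19.231,75.364 57.942,53.124" fill="none" stroke="#ff0000"/>
</svg>

Each laser-on run becomes one SVG element. Flip Y back into SVG space with y_svg = 156.915 − y_machine.

Run 1: S259 ⇒ engrave layer `#ff0000`. The run is open, so emit a `<polyline>` with points (Y-flipped): 60.278,59.480 187.240,78.653 92.692,146.785 77.999,90.769 201.836,151.798.

Run 2: the run's S259 means `#ff0000` (engrave). The run is open, so emit a `<polyline>` with points (Y-flipped): 42.956,50.742 59.797,68.150 89.577,82.368 113.172,88.854 111.456,83.063.

Run 3: S798 ⇒ cut layer `#ff00ff`. The run returns to its start, so emit a `<polygon>` with points (Y-flipped): 44.749,89.138 72.022,74.389 100.556,86.516 108.866,116.386 90.694,141.507 59.723,142.962 39.276,119.655.

Run 4: power S259 maps to stroke `#ff0000` (engrave). The run returns to its start, so emit a `<polygon>` with points (Y-flipped): 34.771,145.914 34.589,95.904 168.270,106.167 19.231,75.364 57.942,53.124.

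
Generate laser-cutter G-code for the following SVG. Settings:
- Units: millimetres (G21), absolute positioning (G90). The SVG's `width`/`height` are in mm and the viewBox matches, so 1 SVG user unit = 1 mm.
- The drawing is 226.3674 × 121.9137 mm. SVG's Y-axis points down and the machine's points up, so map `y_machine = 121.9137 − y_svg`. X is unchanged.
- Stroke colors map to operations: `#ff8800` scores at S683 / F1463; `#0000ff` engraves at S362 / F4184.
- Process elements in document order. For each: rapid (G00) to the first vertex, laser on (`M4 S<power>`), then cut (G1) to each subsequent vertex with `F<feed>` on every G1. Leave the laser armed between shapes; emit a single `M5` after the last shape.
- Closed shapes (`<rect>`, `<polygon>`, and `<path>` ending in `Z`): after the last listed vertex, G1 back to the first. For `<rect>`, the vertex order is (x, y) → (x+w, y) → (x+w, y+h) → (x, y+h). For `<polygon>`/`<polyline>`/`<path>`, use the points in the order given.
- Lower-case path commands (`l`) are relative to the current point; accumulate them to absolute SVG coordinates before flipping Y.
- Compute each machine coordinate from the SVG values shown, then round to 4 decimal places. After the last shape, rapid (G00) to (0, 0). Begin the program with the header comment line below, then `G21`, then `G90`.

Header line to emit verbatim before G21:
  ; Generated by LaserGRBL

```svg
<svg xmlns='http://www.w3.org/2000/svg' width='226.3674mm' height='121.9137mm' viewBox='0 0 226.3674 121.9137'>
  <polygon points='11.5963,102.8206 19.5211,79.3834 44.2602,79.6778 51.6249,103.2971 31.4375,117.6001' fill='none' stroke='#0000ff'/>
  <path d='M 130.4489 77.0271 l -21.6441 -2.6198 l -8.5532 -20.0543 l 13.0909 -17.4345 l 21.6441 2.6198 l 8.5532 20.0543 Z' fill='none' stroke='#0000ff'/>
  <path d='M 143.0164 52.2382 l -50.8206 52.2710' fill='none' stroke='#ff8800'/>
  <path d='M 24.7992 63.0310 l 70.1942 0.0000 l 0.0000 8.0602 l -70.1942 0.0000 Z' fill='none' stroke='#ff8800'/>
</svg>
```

viewBox `0 0 226.3674 121.9137` with mm width/height → 1 unit = 1 mm. Flip: y_m = 121.9137 − y_svg.

**Shape 1** — `<polygon>` regular polygon, stroke `#0000ff` → engrave (S362, F4184). Machine vertices: (11.5963,19.0931) → (19.5211,42.5303) → (44.2602,42.2359) → (51.6249,18.6166) → (31.4375,4.3136) → (11.5963,19.0931). Closed: final G1 returns to the first vertex.

**Shape 2** — `<path>` regular polygon, stroke `#0000ff` → engrave (S362, F4184). Machine vertices: (130.4489,44.8866) → (108.8048,47.5064) → (100.2516,67.5607) → (113.3425,84.9952) → (134.9866,82.3754) → (143.5398,62.3211) → (130.4489,44.8866). Closed: final G1 returns to the first vertex.

**Shape 3** — `<path>` line segment, stroke `#ff8800` → score (S683, F1463). Machine vertices: (143.0164,69.6755) → (92.1958,17.4045). Open path.

**Shape 4** — `<path>` rectangle, stroke `#ff8800` → score (S683, F1463). Machine vertices: (24.7992,58.8827) → (94.9934,58.8827) → (94.9934,50.8225) → (24.7992,50.8225) → (24.7992,58.8827). Closed: final G1 returns to the first vertex.

; Generated by LaserGRBL
G21
G90
G00 X11.5963 Y19.0931
M4 S362
G1 X19.5211 Y42.5303 F4184
G1 X44.2602 Y42.2359 F4184
G1 X51.6249 Y18.6166 F4184
G1 X31.4375 Y4.3136 F4184
G1 X11.5963 Y19.0931 F4184
G00 X130.4489 Y44.8866
M4 S362
G1 X108.8048 Y47.5064 F4184
G1 X100.2516 Y67.5607 F4184
G1 X113.3425 Y84.9952 F4184
G1 X134.9866 Y82.3754 F4184
G1 X143.5398 Y62.3211 F4184
G1 X130.4489 Y44.8866 F4184
G00 X143.0164 Y69.6755
M4 S683
G1 X92.1958 Y17.4045 F1463
G00 X24.7992 Y58.8827
M4 S683
G1 X94.9934 Y58.8827 F1463
G1 X94.9934 Y50.8225 F1463
G1 X24.7992 Y50.8225 F1463
G1 X24.7992 Y58.8827 F1463
M5
G00 X0.0000 Y0.0000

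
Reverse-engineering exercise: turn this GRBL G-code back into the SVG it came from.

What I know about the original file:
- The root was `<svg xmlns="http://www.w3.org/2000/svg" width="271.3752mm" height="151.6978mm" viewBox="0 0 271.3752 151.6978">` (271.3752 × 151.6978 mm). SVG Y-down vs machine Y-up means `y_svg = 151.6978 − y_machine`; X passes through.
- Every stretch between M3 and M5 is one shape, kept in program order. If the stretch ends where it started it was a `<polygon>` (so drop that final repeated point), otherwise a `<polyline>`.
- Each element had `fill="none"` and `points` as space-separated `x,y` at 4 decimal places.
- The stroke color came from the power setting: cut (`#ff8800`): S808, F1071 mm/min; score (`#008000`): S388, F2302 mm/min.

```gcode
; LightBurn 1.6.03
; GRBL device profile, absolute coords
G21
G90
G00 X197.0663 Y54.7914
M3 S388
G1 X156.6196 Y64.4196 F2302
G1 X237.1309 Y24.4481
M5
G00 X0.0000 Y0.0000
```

<svg xmlns="http://www.w3.org/2000/svg" width="271.3752mm" height="151.6978mm" viewBox="0 0 271.3752 151.6978">
  <polyline points="197.0663,96.9064 156.6196,87.2782 237.1309,127.2497" fill="none" stroke="#008000"/>
</svg>

Machine Y-up, SVG Y-down with viewBox height 151.6978, so y_svg = 151.6978 − y_machine; X carries over. Every run uses S388, so all elements get stroke `#008000` (score).

Run 1: The run is open, so emit a `<polyline>` with points (Y-flipped): 197.0663,96.9064 156.6196,87.2782 237.1309,127.2497.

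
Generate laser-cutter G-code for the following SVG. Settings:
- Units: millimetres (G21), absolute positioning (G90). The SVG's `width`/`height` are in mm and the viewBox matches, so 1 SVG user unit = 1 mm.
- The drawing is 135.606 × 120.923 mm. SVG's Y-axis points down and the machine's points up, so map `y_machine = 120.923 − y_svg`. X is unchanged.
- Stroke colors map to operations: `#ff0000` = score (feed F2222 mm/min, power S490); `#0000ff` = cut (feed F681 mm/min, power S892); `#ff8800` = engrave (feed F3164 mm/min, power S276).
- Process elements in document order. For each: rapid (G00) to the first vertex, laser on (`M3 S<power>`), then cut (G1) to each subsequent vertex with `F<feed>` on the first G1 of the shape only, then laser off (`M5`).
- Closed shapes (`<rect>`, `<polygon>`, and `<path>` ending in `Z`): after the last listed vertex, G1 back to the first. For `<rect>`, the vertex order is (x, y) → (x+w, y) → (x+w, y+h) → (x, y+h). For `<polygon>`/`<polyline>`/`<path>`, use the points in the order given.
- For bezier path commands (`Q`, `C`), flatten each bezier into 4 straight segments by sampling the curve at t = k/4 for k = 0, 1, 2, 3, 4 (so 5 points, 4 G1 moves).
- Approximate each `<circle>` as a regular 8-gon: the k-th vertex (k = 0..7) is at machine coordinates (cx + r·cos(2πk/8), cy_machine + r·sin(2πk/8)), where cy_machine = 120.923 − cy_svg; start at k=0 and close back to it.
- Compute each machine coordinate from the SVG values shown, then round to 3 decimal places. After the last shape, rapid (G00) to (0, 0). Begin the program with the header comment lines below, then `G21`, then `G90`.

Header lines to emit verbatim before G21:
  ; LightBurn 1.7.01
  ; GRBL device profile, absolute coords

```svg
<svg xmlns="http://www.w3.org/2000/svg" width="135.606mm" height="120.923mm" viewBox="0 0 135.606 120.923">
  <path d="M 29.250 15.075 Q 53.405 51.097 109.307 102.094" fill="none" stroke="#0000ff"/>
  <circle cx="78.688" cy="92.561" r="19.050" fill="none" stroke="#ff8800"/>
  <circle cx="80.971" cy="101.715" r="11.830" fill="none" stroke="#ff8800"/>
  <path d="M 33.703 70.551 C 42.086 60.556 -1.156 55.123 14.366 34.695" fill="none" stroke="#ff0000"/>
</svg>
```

viewBox `0 0 135.606 120.923` with mm width/height → 1 unit = 1 mm. Flip: y_m = 120.923 − y_svg.

**Shape 1** — `<path>` quadratic bezier, stroke `#0000ff` → cut (S892, F681). Control points (SVG): P0=(29.250,15.075), P1=(53.405,51.097), P2=(109.307,102.094); sampled at t=k/4. Machine vertices: (29.250,105.848) → (43.312,86.901) → (61.342,66.082) → (83.340,43.392) → (109.307,18.829). Open path.

**Shape 2** — `<circle>` circle, stroke `#ff8800` → engrave (S276, F3164). Machine vertices: (97.738,28.362) → (92.158,41.832) → (78.688,47.412) → (65.218,41.832) → (59.638,28.362) → (65.218,14.892) → (78.688,9.312) → (92.158,14.892) → (97.738,28.362). Closed: final G1 returns to the first vertex.

**Shape 3** — `<circle>` circle, stroke `#ff8800` → engrave (S276, F3164). Machine vertices: (92.801,19.208) → (89.336,27.573) → (80.971,31.038) → (72.606,27.573) → (69.141,19.208) → (72.606,10.843) → (80.971,7.378) → (89.336,10.843) → (92.801,19.208). Closed: final G1 returns to the first vertex.

**Shape 4** — `<path>` cubic bezier, stroke `#ff0000` → score (S490, F2222). Control points (SVG): P0=(33.703,70.551), P1=(42.086,60.556), P2=(-1.156,55.123), P3=(14.366,34.695); sampled at t=k/4. Machine vertices: (33.703,50.372) → (32.035,57.318) → (21.357,64.388) → (12.018,73.413) → (14.366,86.228). Open path.

; LightBurn 1.7.01
; GRBL device profile, absolute coords
G21
G90
G00 X29.250 Y105.848
M3 S892
G1 X43.312 Y86.901 F681
G1 X61.342 Y66.082
G1 X83.340 Y43.392
G1 X109.307 Y18.829
M5
G00 X97.738 Y28.362
M3 S276
G1 X92.158 Y41.832 F3164
G1 X78.688 Y47.412
G1 X65.218 Y41.832
G1 X59.638 Y28.362
G1 X65.218 Y14.892
G1 X78.688 Y9.312
G1 X92.158 Y14.892
G1 X97.738 Y28.362
M5
G00 X92.801 Y19.208
M3 S276
G1 X89.336 Y27.573 F3164
G1 X80.971 Y31.038
G1 X72.606 Y27.573
G1 X69.141 Y19.208
G1 X72.606 Y10.843
G1 X80.971 Y7.378
G1 X89.336 Y10.843
G1 X92.801 Y19.208
M5
G00 X33.703 Y50.372
M3 S490
G1 X32.035 Y57.318 F2222
G1 X21.357 Y64.388
G1 X12.018 Y73.413
G1 X14.366 Y86.228
M5
G00 X0.000 Y0.000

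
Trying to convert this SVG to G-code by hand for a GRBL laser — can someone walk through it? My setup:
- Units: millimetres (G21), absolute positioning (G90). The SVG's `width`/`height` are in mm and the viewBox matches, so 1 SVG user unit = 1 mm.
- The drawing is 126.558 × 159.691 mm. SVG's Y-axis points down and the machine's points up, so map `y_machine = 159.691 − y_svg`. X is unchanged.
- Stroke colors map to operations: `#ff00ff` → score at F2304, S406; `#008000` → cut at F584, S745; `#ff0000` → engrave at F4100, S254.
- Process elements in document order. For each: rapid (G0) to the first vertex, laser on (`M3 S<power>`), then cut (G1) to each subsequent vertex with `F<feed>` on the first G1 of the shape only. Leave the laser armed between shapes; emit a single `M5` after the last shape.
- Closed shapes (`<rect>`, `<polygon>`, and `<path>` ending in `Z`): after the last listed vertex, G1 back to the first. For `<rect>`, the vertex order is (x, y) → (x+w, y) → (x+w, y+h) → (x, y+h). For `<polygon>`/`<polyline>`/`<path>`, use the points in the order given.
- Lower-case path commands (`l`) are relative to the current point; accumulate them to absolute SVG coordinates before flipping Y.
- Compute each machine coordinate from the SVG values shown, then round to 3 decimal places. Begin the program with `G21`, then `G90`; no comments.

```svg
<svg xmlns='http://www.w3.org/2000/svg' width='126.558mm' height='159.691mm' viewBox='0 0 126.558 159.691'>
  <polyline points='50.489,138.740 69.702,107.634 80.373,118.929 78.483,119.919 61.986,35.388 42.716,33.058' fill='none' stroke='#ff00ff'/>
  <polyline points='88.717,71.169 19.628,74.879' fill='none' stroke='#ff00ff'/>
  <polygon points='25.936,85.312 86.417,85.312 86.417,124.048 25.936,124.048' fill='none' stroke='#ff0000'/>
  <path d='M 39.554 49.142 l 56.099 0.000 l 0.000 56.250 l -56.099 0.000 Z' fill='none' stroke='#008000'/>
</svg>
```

G21
G90
G0 X50.489 Y20.951
M3 S406
G1 X69.702 Y52.057 F2304
G1 X80.373 Y40.762
G1 X78.483 Y39.772
G1 X61.986 Y124.303
G1 X42.716 Y126.633
G0 X88.717 Y88.522
M3 S406
G1 X19.628 Y84.812 F2304
G0 X25.936 Y74.379
M3 S254
G1 X86.417 Y74.379 F4100
G1 X86.417 Y35.643
G1 X25.936 Y35.643
G1 X25.936 Y74.379
G0 X39.554 Y110.549
M3 S745
G1 X95.653 Y110.549 F584
G1 X95.653 Y54.299
G1 X39.554 Y54.299
G1 X39.554 Y110.549
M5

1 u = 1 mm; y_m = 159.691 − y.

[1] `<polyline>` open polyline, #ff00ff→score S406 F2304: (50.489,20.951) → (69.702,52.057) → (80.373,40.762) → (78.483,39.772) → (61.986,124.303) → (42.716,126.633)

[2] `<polyline>` line segment, #ff00ff→score S406 F2304: (88.717,88.522) → (19.628,84.812)

[3] `<polygon>` rectangle, #ff0000→engrave S254 F4100: (25.936,74.379) → (86.417,74.379) → (86.417,35.643) → (25.936,35.643) → (25.936,74.379) (closed)

[4] `<path>` rectangle, #008000→cut S745 F584: (39.554,110.549) → (95.653,110.549) → (95.653,54.299) → (39.554,54.299) → (39.554,110.549) (closed)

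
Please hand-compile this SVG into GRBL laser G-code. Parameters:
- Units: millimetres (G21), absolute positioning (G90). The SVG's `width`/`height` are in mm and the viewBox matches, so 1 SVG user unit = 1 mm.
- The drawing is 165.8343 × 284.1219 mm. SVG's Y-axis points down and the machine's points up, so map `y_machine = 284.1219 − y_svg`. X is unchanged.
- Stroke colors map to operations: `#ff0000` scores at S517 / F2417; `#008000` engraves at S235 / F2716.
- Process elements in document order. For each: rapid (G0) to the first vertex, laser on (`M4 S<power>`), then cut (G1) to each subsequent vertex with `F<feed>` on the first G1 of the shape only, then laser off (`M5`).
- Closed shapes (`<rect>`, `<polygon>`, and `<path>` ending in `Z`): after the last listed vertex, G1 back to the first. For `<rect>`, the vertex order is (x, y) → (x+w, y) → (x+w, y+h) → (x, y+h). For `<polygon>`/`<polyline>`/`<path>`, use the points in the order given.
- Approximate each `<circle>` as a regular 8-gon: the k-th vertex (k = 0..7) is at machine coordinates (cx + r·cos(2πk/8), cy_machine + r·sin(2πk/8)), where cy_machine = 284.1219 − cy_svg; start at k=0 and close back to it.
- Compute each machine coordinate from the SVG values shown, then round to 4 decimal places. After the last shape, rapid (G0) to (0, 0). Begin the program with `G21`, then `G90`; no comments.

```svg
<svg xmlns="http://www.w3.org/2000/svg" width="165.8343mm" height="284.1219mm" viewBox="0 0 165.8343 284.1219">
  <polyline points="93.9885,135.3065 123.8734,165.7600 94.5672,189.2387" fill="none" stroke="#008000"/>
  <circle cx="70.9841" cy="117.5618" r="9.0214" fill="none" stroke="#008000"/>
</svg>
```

G21
G90
G0 X93.9885 Y148.8154
M4 S235
G1 X123.8734 Y118.3619 F2716
G1 X94.5672 Y94.8832
M5
G0 X80.0055 Y166.5601
M4 S235
G1 X77.3632 Y172.9392 F2716
G1 X70.9841 Y175.5815
G1 X64.6050 Y172.9392
G1 X61.9627 Y166.5601
G1 X64.6050 Y160.1810
G1 X70.9841 Y157.5387
G1 X77.3632 Y160.1810
G1 X80.0055 Y166.5601
M5
G0 X0.0000 Y0.0000

Since the viewBox matches the mm dimensions, user units are millimetres directly. The only transform is the Y-flip y_m = 284.1219 − y_svg.

Shape 1 is a open polyline drawn with `<polyline>`. Its stroke #008000 means engrave at S235, F2716. After flipping Y the toolpath is (93.9885,148.8154) → (123.8734,118.3619) → (94.5672,94.8832).

Shape 2 is a circle drawn with `<circle>`. Its stroke #008000 means engrave at S235, F2716. After flipping Y the toolpath is (80.0055,166.5601) → (77.3632,172.9392) → (70.9841,175.5815) → (64.6050,172.9392) → (61.9627,166.5601) → (64.6050,160.1810) → (70.9841,157.5387) → (77.3632,160.1810) → (80.0055,166.5601), returning to the start.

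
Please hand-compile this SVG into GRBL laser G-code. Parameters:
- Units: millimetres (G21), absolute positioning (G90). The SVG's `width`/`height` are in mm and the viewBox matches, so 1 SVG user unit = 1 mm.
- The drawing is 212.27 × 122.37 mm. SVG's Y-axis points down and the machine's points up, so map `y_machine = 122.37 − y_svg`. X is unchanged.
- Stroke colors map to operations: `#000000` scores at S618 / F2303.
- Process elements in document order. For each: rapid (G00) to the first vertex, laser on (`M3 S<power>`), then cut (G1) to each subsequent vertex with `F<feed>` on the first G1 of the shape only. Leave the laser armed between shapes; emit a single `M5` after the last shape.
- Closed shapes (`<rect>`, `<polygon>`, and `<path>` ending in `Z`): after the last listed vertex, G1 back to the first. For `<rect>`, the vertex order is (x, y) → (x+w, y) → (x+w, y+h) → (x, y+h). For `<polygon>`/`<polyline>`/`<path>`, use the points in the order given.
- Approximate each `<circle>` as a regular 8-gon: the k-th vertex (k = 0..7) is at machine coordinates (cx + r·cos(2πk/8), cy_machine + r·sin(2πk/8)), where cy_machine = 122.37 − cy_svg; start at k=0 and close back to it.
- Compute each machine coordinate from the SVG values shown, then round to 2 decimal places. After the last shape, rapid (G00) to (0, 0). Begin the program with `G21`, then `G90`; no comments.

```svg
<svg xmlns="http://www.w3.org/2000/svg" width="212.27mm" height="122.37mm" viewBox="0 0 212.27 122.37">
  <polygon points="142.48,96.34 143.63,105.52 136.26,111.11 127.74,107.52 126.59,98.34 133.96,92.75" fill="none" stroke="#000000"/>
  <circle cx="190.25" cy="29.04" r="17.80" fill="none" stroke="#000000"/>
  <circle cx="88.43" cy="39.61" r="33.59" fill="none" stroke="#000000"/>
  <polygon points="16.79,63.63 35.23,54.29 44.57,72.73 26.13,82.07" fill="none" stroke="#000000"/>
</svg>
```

G21
G90
G00 X142.48 Y26.03
M3 S618
G1 X143.63 Y16.85 F2303
G1 X136.26 Y11.26
G1 X127.74 Y14.85
G1 X126.59 Y24.03
G1 X133.96 Y29.62
G1 X142.48 Y26.03
G00 X208.05 Y93.33
M3 S618
G1 X202.84 Y105.92 F2303
G1 X190.25 Y111.13
G1 X177.66 Y105.92
G1 X172.45 Y93.33
G1 X177.66 Y80.74
G1 X190.25 Y75.53
G1 X202.84 Y80.74
G1 X208.05 Y93.33
G00 X122.02 Y82.76
M3 S618
G1 X112.18 Y106.51 F2303
G1 X88.43 Y116.35
G1 X64.68 Y106.51
G1 X54.84 Y82.76
G1 X64.68 Y59.01
G1 X88.43 Y49.17
G1 X112.18 Y59.01
G1 X122.02 Y82.76
G00 X16.79 Y58.74
M3 S618
G1 X35.23 Y68.08 F2303
G1 X44.57 Y49.64
G1 X26.13 Y40.30
G1 X16.79 Y58.74
M5
G00 X0.00 Y0.00

1 u = 1 mm; y_m = 122.37 − y.

[1] `<polygon>` regular polygon, #000000→score S618 F2303: (142.48,26.03) → (143.63,16.85) → (136.26,11.26) → (127.74,14.85) → (126.59,24.03) → (133.96,29.62) → (142.48,26.03) (closed)

[2] `<circle>` circle, #000000→score S618 F2303: (208.05,93.33) → (202.84,105.92) → (190.25,111.13) → (177.66,105.92) → (172.45,93.33) → (177.66,80.74) → (190.25,75.53) → (202.84,80.74) → (208.05,93.33) (closed)

[3] `<circle>` circle, #000000→score S618 F2303: (122.02,82.76) → (112.18,106.51) → (88.43,116.35) → (64.68,106.51) → (54.84,82.76) → (64.68,59.01) → (88.43,49.17) → (112.18,59.01) → (122.02,82.76) (closed)

[4] `<polygon>` regular polygon, #000000→score S618 F2303: (16.79,58.74) → (35.23,68.08) → (44.57,49.64) → (26.13,40.30) → (16.79,58.74) (closed)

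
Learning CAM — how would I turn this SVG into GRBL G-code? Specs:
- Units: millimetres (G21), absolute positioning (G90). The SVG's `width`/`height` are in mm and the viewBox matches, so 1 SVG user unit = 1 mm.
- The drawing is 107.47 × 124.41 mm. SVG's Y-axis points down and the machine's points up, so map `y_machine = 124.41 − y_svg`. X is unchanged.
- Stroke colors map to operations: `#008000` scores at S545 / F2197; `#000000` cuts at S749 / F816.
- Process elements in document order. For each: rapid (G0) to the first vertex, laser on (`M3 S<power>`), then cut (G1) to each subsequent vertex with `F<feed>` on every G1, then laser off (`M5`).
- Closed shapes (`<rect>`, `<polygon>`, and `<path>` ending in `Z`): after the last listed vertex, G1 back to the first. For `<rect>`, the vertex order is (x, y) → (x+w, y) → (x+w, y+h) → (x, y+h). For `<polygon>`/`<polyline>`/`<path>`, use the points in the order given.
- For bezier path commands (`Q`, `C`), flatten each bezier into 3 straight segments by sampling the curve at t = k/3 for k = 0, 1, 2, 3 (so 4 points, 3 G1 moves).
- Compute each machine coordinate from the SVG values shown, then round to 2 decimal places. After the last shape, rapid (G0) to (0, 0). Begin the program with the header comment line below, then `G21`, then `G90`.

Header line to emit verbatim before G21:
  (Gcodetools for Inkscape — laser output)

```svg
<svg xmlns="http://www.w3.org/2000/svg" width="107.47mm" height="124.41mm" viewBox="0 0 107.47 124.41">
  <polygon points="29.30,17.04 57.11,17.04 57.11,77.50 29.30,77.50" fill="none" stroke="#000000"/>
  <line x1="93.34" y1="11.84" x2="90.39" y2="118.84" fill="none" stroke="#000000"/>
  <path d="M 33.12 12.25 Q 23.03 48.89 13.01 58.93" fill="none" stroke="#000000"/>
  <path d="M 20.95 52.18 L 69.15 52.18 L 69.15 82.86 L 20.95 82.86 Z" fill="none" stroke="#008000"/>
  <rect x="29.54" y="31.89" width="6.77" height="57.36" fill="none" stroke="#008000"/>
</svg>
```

viewBox `0 0 107.47 124.41` with mm width/height → 1 unit = 1 mm. Flip: y_m = 124.41 − y_svg.

**Shape 1** — `<polygon>` rectangle, stroke `#000000` → cut (S749, F816). Machine vertices: (29.30,107.37) → (57.11,107.37) → (57.11,46.91) → (29.30,46.91) → (29.30,107.37). Closed: final G1 returns to the first vertex.

**Shape 2** — `<line>` line segment, stroke `#000000` → cut (S749, F816). Machine vertices: (93.34,112.57) → (90.39,5.57). Open path.

**Shape 3** — `<path>` quadratic bezier, stroke `#000000` → cut (S749, F816). Control points (SVG): P0=(33.12,12.25), P1=(23.03,48.89), P2=(13.01,58.93); sampled at t=k/3. Machine vertices: (33.12,112.16) → (26.40,90.69) → (19.70,75.13) → (13.01,65.48). Open path.

**Shape 4** — `<path>` rectangle, stroke `#008000` → score (S545, F2197). Machine vertices: (20.95,72.23) → (69.15,72.23) → (69.15,41.55) → (20.95,41.55) → (20.95,72.23). Closed: final G1 returns to the first vertex.

**Shape 5** — `<rect>` rectangle, stroke `#008000` → score (S545, F2197). Machine vertices: (29.54,92.52) → (36.31,92.52) → (36.31,35.16) → (29.54,35.16) → (29.54,92.52). Closed: final G1 returns to the first vertex.

(Gcodetools for Inkscape — laser output)
G21
G90
G0 X29.30 Y107.37
M3 S749
G1 X57.11 Y107.37 F816
G1 X57.11 Y46.91 F816
G1 X29.30 Y46.91 F816
G1 X29.30 Y107.37 F816
M5
G0 X93.34 Y112.57
M3 S749
G1 X90.39 Y5.57 F816
M5
G0 X33.12 Y112.16
M3 S749
G1 X26.40 Y90.69 F816
G1 X19.70 Y75.13 F816
G1 X13.01 Y65.48 F816
M5
G0 X20.95 Y72.23
M3 S545
G1 X69.15 Y72.23 F2197
G1 X69.15 Y41.55 F2197
G1 X20.95 Y41.55 F2197
G1 X20.95 Y72.23 F2197
M5
G0 X29.54 Y92.52
M3 S545
G1 X36.31 Y92.52 F2197
G1 X36.31 Y35.16 F2197
G1 X29.54 Y35.16 F2197
G1 X29.54 Y92.52 F2197
M5
G0 X0.00 Y0.00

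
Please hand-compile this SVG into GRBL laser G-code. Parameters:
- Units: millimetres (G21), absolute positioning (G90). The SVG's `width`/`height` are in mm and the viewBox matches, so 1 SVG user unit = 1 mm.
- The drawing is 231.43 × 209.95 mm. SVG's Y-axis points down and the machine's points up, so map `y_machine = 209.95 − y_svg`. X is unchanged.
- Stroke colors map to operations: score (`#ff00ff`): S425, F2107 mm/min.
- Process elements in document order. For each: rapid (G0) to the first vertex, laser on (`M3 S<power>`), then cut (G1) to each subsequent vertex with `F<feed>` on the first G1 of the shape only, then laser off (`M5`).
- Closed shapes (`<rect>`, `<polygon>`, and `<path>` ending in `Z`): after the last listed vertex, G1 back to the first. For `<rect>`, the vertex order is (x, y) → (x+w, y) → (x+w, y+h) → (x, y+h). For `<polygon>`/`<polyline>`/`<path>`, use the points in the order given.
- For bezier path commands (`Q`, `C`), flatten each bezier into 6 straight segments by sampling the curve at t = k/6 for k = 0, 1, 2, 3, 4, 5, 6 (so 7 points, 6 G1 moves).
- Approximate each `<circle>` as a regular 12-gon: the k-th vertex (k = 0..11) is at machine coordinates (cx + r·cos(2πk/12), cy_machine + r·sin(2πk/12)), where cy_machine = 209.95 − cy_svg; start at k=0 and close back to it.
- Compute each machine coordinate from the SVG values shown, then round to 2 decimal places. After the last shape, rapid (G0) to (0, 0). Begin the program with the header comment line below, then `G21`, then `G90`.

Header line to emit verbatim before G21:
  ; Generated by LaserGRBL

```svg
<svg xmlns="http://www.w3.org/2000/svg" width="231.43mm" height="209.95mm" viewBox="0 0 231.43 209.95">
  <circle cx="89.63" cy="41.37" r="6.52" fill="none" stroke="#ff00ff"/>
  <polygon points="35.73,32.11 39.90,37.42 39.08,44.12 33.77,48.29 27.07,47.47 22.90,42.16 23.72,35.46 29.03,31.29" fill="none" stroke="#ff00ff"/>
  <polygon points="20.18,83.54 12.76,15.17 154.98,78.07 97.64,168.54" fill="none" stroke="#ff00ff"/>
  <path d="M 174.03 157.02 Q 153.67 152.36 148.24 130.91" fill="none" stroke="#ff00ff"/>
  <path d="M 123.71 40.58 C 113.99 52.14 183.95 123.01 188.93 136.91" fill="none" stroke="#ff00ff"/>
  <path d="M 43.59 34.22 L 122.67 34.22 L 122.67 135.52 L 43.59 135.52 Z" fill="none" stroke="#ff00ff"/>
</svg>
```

1 u = 1 mm; y_m = 209.95 − y.

[1] `<circle>` circle, #ff00ff→score S425 F2107: (96.15,168.58) → (95.28,171.84) → (92.89,174.23) → (89.63,175.10) → (86.37,174.23) → (83.98,171.84) → (83.11,168.58) → (83.98,165.32) → (86.37,162.93) → (89.63,162.06) → (92.89,162.93) → (95.28,165.32) → (96.15,168.58) (closed)

[2] `<polygon>` regular polygon, #ff00ff→score S425 F2107: (35.73,177.84) → (39.90,172.53) → (39.08,165.83) → (33.77,161.66) → (27.07,162.48) → (22.90,167.79) → (23.72,174.49) → (29.03,178.66) → (35.73,177.84) (closed)

[3] `<polygon>` closed polygon, #ff00ff→score S425 F2107: (20.18,126.41) → (12.76,194.78) → (154.98,131.88) → (97.64,41.41) → (20.18,126.41) (closed)

[4] `<path>` quadratic bezier, #ff00ff→score S425 F2107: (174.03,52.93) → (167.66,54.95) → (162.12,57.90) → (157.40,61.79) → (153.52,66.61) → (150.46,72.36) → (148.24,79.04)

[5] `<path>` cubic bezier, #ff00ff→score S425 F2107: (123.71,169.37) → (124.82,159.19) → (135.19,142.35) → (150.81,122.08) → (167.65,101.62) → (181.69,84.20) → (188.93,73.04)

[6] `<path>` rectangle, #ff00ff→score S425 F2107: (43.59,175.73) → (122.67,175.73) → (122.67,74.43) → (43.59,74.43) → (43.59,175.73) (closed)

; Generated by LaserGRBL
G21
G90
G0 X96.15 Y168.58
M3 S425
G1 X95.28 Y171.84 F2107
G1 X92.89 Y174.23
G1 X89.63 Y175.10
G1 X86.37 Y174.23
G1 X83.98 Y171.84
G1 X83.11 Y168.58
G1 X83.98 Y165.32
G1 X86.37 Y162.93
G1 X89.63 Y162.06
G1 X92.89 Y162.93
G1 X95.28 Y165.32
G1 X96.15 Y168.58
M5
G0 X35.73 Y177.84
M3 S425
G1 X39.90 Y172.53 F2107
G1 X39.08 Y165.83
G1 X33.77 Y161.66
G1 X27.07 Y162.48
G1 X22.90 Y167.79
G1 X23.72 Y174.49
G1 X29.03 Y178.66
G1 X35.73 Y177.84
M5
G0 X20.18 Y126.41
M3 S425
G1 X12.76 Y194.78 F2107
G1 X154.98 Y131.88
G1 X97.64 Y41.41
G1 X20.18 Y126.41
M5
G0 X174.03 Y52.93
M3 S425
G1 X167.66 Y54.95 F2107
G1 X162.12 Y57.90
G1 X157.40 Y61.79
G1 X153.52 Y66.61
G1 X150.46 Y72.36
G1 X148.24 Y79.04
M5
G0 X123.71 Y169.37
M3 S425
G1 X124.82 Y159.19 F2107
G1 X135.19 Y142.35
G1 X150.81 Y122.08
G1 X167.65 Y101.62
G1 X181.69 Y84.20
G1 X188.93 Y73.04
M5
G0 X43.59 Y175.73
M3 S425
G1 X122.67 Y175.73 F2107
G1 X122.67 Y74.43
G1 X43.59 Y74.43
G1 X43.59 Y175.73
M5
G0 X0.00 Y0.00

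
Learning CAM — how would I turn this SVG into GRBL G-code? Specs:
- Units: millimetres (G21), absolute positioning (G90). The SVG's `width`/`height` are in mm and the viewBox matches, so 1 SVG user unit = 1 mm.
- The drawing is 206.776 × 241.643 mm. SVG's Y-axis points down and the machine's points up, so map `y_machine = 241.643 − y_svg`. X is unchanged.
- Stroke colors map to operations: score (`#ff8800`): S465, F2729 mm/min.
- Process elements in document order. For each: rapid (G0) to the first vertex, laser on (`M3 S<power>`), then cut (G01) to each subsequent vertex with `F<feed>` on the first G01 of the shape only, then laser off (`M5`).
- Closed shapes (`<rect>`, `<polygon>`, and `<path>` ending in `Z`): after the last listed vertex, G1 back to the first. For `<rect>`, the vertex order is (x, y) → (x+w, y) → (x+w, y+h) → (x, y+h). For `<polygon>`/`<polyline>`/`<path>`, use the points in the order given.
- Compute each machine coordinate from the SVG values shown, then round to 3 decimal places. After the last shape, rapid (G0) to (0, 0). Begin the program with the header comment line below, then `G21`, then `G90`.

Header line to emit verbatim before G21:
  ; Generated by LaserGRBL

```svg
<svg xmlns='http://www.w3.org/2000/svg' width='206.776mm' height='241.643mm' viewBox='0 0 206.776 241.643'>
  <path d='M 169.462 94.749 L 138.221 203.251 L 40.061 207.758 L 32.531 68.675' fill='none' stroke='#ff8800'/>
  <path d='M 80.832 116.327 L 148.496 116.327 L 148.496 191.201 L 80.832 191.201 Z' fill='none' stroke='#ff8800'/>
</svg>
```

; Generated by LaserGRBL
G21
G90
G0 X169.462 Y146.894
M3 S465
G01 X138.221 Y38.392 F2729
G01 X40.061 Y33.885
G01 X32.531 Y172.968
M5
G0 X80.832 Y125.316
M3 S465
G01 X148.496 Y125.316 F2729
G01 X148.496 Y50.442
G01 X80.832 Y50.442
G01 X80.832 Y125.316
M5
G0 X0.000 Y0.000

Since the viewBox matches the mm dimensions, user units are millimetres directly. The only transform is the Y-flip y_m = 241.643 − y_svg.

Shape 1 is a open polyline drawn with `<path>`. Its stroke #ff8800 means score at S465, F2729. After flipping Y the toolpath is (169.462,146.894) → (138.221,38.392) → (40.061,33.885) → (32.531,172.968).

Shape 2 is a rectangle drawn with `<path>`. Its stroke #ff8800 means score at S465, F2729. After flipping Y the toolpath is (80.832,125.316) → (148.496,125.316) → (148.496,50.442) → (80.832,50.442) → (80.832,125.316), returning to the start.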